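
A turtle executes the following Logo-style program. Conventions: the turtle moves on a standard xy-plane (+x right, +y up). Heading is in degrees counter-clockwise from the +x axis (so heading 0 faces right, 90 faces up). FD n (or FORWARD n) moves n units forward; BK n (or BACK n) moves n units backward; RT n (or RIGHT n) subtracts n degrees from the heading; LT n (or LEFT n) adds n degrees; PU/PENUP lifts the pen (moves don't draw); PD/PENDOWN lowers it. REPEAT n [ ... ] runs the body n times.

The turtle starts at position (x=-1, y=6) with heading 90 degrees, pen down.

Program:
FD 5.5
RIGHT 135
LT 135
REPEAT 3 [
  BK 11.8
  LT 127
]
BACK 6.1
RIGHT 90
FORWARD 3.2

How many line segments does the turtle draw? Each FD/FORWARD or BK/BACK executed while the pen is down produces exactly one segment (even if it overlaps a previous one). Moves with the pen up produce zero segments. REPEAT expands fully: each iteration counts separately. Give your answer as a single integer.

Answer: 6

Derivation:
Executing turtle program step by step:
Start: pos=(-1,6), heading=90, pen down
FD 5.5: (-1,6) -> (-1,11.5) [heading=90, draw]
RT 135: heading 90 -> 315
LT 135: heading 315 -> 90
REPEAT 3 [
  -- iteration 1/3 --
  BK 11.8: (-1,11.5) -> (-1,-0.3) [heading=90, draw]
  LT 127: heading 90 -> 217
  -- iteration 2/3 --
  BK 11.8: (-1,-0.3) -> (8.424,6.801) [heading=217, draw]
  LT 127: heading 217 -> 344
  -- iteration 3/3 --
  BK 11.8: (8.424,6.801) -> (-2.919,10.054) [heading=344, draw]
  LT 127: heading 344 -> 111
]
BK 6.1: (-2.919,10.054) -> (-0.733,4.359) [heading=111, draw]
RT 90: heading 111 -> 21
FD 3.2: (-0.733,4.359) -> (2.255,5.506) [heading=21, draw]
Final: pos=(2.255,5.506), heading=21, 6 segment(s) drawn
Segments drawn: 6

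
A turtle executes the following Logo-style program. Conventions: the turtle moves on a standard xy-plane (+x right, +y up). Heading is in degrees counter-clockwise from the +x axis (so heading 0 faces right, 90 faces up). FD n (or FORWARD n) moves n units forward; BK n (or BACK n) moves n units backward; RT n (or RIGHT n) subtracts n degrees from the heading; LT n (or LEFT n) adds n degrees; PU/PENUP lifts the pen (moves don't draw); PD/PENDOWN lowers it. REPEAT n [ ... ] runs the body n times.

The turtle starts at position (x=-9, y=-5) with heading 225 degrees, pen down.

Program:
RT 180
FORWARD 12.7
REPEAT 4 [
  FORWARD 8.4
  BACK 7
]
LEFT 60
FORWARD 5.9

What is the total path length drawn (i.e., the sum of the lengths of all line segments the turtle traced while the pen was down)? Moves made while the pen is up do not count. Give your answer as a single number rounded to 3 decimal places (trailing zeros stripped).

Answer: 80.2

Derivation:
Executing turtle program step by step:
Start: pos=(-9,-5), heading=225, pen down
RT 180: heading 225 -> 45
FD 12.7: (-9,-5) -> (-0.02,3.98) [heading=45, draw]
REPEAT 4 [
  -- iteration 1/4 --
  FD 8.4: (-0.02,3.98) -> (5.92,9.92) [heading=45, draw]
  BK 7: (5.92,9.92) -> (0.97,4.97) [heading=45, draw]
  -- iteration 2/4 --
  FD 8.4: (0.97,4.97) -> (6.91,10.91) [heading=45, draw]
  BK 7: (6.91,10.91) -> (1.96,5.96) [heading=45, draw]
  -- iteration 3/4 --
  FD 8.4: (1.96,5.96) -> (7.9,11.9) [heading=45, draw]
  BK 7: (7.9,11.9) -> (2.95,6.95) [heading=45, draw]
  -- iteration 4/4 --
  FD 8.4: (2.95,6.95) -> (8.89,12.89) [heading=45, draw]
  BK 7: (8.89,12.89) -> (3.94,7.94) [heading=45, draw]
]
LT 60: heading 45 -> 105
FD 5.9: (3.94,7.94) -> (2.413,13.639) [heading=105, draw]
Final: pos=(2.413,13.639), heading=105, 10 segment(s) drawn

Segment lengths:
  seg 1: (-9,-5) -> (-0.02,3.98), length = 12.7
  seg 2: (-0.02,3.98) -> (5.92,9.92), length = 8.4
  seg 3: (5.92,9.92) -> (0.97,4.97), length = 7
  seg 4: (0.97,4.97) -> (6.91,10.91), length = 8.4
  seg 5: (6.91,10.91) -> (1.96,5.96), length = 7
  seg 6: (1.96,5.96) -> (7.9,11.9), length = 8.4
  seg 7: (7.9,11.9) -> (2.95,6.95), length = 7
  seg 8: (2.95,6.95) -> (8.89,12.89), length = 8.4
  seg 9: (8.89,12.89) -> (3.94,7.94), length = 7
  seg 10: (3.94,7.94) -> (2.413,13.639), length = 5.9
Total = 80.2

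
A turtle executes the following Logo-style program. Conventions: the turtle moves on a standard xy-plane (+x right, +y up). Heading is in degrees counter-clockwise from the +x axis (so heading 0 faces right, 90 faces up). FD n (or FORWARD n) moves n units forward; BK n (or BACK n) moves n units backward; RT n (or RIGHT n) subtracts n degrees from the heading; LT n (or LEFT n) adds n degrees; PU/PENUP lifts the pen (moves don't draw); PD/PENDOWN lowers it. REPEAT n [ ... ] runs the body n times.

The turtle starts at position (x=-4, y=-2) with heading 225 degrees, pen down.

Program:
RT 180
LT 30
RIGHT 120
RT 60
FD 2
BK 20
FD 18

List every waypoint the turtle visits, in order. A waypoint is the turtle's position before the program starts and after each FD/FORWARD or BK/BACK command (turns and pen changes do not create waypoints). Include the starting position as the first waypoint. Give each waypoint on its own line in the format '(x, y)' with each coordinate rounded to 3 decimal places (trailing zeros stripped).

Answer: (-4, -2)
(-4.518, -3.932)
(0.659, 15.387)
(-4, -2)

Derivation:
Executing turtle program step by step:
Start: pos=(-4,-2), heading=225, pen down
RT 180: heading 225 -> 45
LT 30: heading 45 -> 75
RT 120: heading 75 -> 315
RT 60: heading 315 -> 255
FD 2: (-4,-2) -> (-4.518,-3.932) [heading=255, draw]
BK 20: (-4.518,-3.932) -> (0.659,15.387) [heading=255, draw]
FD 18: (0.659,15.387) -> (-4,-2) [heading=255, draw]
Final: pos=(-4,-2), heading=255, 3 segment(s) drawn
Waypoints (4 total):
(-4, -2)
(-4.518, -3.932)
(0.659, 15.387)
(-4, -2)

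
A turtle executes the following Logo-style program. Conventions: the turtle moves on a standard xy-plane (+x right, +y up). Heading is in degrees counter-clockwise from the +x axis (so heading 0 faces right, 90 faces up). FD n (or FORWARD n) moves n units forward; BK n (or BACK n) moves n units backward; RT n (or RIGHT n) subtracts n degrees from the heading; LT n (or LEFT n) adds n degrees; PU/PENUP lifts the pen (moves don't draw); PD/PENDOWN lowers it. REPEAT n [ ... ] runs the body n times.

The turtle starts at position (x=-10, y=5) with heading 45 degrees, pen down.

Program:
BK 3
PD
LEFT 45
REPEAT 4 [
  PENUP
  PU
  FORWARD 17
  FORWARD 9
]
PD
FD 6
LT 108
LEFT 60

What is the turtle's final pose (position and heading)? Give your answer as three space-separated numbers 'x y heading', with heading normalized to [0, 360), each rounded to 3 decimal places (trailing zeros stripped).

Answer: -12.121 112.879 258

Derivation:
Executing turtle program step by step:
Start: pos=(-10,5), heading=45, pen down
BK 3: (-10,5) -> (-12.121,2.879) [heading=45, draw]
PD: pen down
LT 45: heading 45 -> 90
REPEAT 4 [
  -- iteration 1/4 --
  PU: pen up
  PU: pen up
  FD 17: (-12.121,2.879) -> (-12.121,19.879) [heading=90, move]
  FD 9: (-12.121,19.879) -> (-12.121,28.879) [heading=90, move]
  -- iteration 2/4 --
  PU: pen up
  PU: pen up
  FD 17: (-12.121,28.879) -> (-12.121,45.879) [heading=90, move]
  FD 9: (-12.121,45.879) -> (-12.121,54.879) [heading=90, move]
  -- iteration 3/4 --
  PU: pen up
  PU: pen up
  FD 17: (-12.121,54.879) -> (-12.121,71.879) [heading=90, move]
  FD 9: (-12.121,71.879) -> (-12.121,80.879) [heading=90, move]
  -- iteration 4/4 --
  PU: pen up
  PU: pen up
  FD 17: (-12.121,80.879) -> (-12.121,97.879) [heading=90, move]
  FD 9: (-12.121,97.879) -> (-12.121,106.879) [heading=90, move]
]
PD: pen down
FD 6: (-12.121,106.879) -> (-12.121,112.879) [heading=90, draw]
LT 108: heading 90 -> 198
LT 60: heading 198 -> 258
Final: pos=(-12.121,112.879), heading=258, 2 segment(s) drawn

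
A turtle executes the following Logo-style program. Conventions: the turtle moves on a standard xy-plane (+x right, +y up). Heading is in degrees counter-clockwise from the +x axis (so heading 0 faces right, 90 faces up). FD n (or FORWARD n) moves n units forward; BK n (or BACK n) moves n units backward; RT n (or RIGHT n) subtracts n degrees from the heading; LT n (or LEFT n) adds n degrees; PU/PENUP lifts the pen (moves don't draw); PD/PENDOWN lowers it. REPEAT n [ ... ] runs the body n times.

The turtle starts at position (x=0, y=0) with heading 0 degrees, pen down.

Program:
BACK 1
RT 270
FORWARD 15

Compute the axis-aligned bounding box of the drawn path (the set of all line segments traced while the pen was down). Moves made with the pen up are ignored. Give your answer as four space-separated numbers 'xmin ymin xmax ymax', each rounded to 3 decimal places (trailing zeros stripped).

Executing turtle program step by step:
Start: pos=(0,0), heading=0, pen down
BK 1: (0,0) -> (-1,0) [heading=0, draw]
RT 270: heading 0 -> 90
FD 15: (-1,0) -> (-1,15) [heading=90, draw]
Final: pos=(-1,15), heading=90, 2 segment(s) drawn

Segment endpoints: x in {-1, -1, 0}, y in {0, 15}
xmin=-1, ymin=0, xmax=0, ymax=15

Answer: -1 0 0 15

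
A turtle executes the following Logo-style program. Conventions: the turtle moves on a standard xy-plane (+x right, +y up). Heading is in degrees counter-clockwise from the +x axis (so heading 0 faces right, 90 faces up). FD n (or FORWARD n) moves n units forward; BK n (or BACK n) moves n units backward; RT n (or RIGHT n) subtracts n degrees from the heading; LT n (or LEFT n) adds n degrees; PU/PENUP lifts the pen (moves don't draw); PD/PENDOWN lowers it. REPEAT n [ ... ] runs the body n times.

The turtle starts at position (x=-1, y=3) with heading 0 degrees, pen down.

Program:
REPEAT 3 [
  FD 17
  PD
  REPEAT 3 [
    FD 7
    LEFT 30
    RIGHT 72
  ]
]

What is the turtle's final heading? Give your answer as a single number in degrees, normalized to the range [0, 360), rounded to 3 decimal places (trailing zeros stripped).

Executing turtle program step by step:
Start: pos=(-1,3), heading=0, pen down
REPEAT 3 [
  -- iteration 1/3 --
  FD 17: (-1,3) -> (16,3) [heading=0, draw]
  PD: pen down
  REPEAT 3 [
    -- iteration 1/3 --
    FD 7: (16,3) -> (23,3) [heading=0, draw]
    LT 30: heading 0 -> 30
    RT 72: heading 30 -> 318
    -- iteration 2/3 --
    FD 7: (23,3) -> (28.202,-1.684) [heading=318, draw]
    LT 30: heading 318 -> 348
    RT 72: heading 348 -> 276
    -- iteration 3/3 --
    FD 7: (28.202,-1.684) -> (28.934,-8.646) [heading=276, draw]
    LT 30: heading 276 -> 306
    RT 72: heading 306 -> 234
  ]
  -- iteration 2/3 --
  FD 17: (28.934,-8.646) -> (18.941,-22.399) [heading=234, draw]
  PD: pen down
  REPEAT 3 [
    -- iteration 1/3 --
    FD 7: (18.941,-22.399) -> (14.827,-28.062) [heading=234, draw]
    LT 30: heading 234 -> 264
    RT 72: heading 264 -> 192
    -- iteration 2/3 --
    FD 7: (14.827,-28.062) -> (7.98,-29.517) [heading=192, draw]
    LT 30: heading 192 -> 222
    RT 72: heading 222 -> 150
    -- iteration 3/3 --
    FD 7: (7.98,-29.517) -> (1.918,-26.017) [heading=150, draw]
    LT 30: heading 150 -> 180
    RT 72: heading 180 -> 108
  ]
  -- iteration 3/3 --
  FD 17: (1.918,-26.017) -> (-3.336,-9.849) [heading=108, draw]
  PD: pen down
  REPEAT 3 [
    -- iteration 1/3 --
    FD 7: (-3.336,-9.849) -> (-5.499,-3.192) [heading=108, draw]
    LT 30: heading 108 -> 138
    RT 72: heading 138 -> 66
    -- iteration 2/3 --
    FD 7: (-5.499,-3.192) -> (-2.652,3.203) [heading=66, draw]
    LT 30: heading 66 -> 96
    RT 72: heading 96 -> 24
    -- iteration 3/3 --
    FD 7: (-2.652,3.203) -> (3.743,6.05) [heading=24, draw]
    LT 30: heading 24 -> 54
    RT 72: heading 54 -> 342
  ]
]
Final: pos=(3.743,6.05), heading=342, 12 segment(s) drawn

Answer: 342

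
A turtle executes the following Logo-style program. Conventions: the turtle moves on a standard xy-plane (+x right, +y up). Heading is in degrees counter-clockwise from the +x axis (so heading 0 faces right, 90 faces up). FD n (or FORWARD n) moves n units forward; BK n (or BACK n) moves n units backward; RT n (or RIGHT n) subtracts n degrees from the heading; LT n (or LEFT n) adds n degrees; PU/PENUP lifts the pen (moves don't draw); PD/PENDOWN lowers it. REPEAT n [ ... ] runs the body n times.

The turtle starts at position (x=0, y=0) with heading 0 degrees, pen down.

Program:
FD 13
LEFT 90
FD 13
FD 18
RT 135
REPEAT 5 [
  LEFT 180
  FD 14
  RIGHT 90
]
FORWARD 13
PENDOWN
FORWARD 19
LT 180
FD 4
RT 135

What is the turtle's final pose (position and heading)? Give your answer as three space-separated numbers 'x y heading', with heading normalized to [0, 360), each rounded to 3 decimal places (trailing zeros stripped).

Executing turtle program step by step:
Start: pos=(0,0), heading=0, pen down
FD 13: (0,0) -> (13,0) [heading=0, draw]
LT 90: heading 0 -> 90
FD 13: (13,0) -> (13,13) [heading=90, draw]
FD 18: (13,13) -> (13,31) [heading=90, draw]
RT 135: heading 90 -> 315
REPEAT 5 [
  -- iteration 1/5 --
  LT 180: heading 315 -> 135
  FD 14: (13,31) -> (3.101,40.899) [heading=135, draw]
  RT 90: heading 135 -> 45
  -- iteration 2/5 --
  LT 180: heading 45 -> 225
  FD 14: (3.101,40.899) -> (-6.799,31) [heading=225, draw]
  RT 90: heading 225 -> 135
  -- iteration 3/5 --
  LT 180: heading 135 -> 315
  FD 14: (-6.799,31) -> (3.101,21.101) [heading=315, draw]
  RT 90: heading 315 -> 225
  -- iteration 4/5 --
  LT 180: heading 225 -> 45
  FD 14: (3.101,21.101) -> (13,31) [heading=45, draw]
  RT 90: heading 45 -> 315
  -- iteration 5/5 --
  LT 180: heading 315 -> 135
  FD 14: (13,31) -> (3.101,40.899) [heading=135, draw]
  RT 90: heading 135 -> 45
]
FD 13: (3.101,40.899) -> (12.293,50.092) [heading=45, draw]
PD: pen down
FD 19: (12.293,50.092) -> (25.728,63.527) [heading=45, draw]
LT 180: heading 45 -> 225
FD 4: (25.728,63.527) -> (22.899,60.698) [heading=225, draw]
RT 135: heading 225 -> 90
Final: pos=(22.899,60.698), heading=90, 11 segment(s) drawn

Answer: 22.899 60.698 90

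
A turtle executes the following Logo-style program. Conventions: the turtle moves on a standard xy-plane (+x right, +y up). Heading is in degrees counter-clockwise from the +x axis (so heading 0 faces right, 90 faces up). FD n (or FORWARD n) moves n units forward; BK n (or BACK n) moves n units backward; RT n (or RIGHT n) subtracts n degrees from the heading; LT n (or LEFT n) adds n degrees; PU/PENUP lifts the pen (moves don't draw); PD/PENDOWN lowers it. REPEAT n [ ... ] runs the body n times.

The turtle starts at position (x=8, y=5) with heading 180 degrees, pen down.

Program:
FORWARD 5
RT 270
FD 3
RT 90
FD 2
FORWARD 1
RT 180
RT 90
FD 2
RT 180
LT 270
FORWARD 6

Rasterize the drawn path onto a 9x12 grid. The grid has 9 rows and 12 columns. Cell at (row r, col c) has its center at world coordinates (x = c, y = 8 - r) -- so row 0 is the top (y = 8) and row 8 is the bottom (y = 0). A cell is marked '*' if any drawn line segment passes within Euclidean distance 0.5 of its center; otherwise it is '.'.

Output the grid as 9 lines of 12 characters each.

Segment 0: (8,5) -> (3,5)
Segment 1: (3,5) -> (3,2)
Segment 2: (3,2) -> (1,2)
Segment 3: (1,2) -> (0,2)
Segment 4: (0,2) -> (0,0)
Segment 5: (0,0) -> (6,0)

Answer: ............
............
............
...******...
...*........
...*........
****........
*...........
*******.....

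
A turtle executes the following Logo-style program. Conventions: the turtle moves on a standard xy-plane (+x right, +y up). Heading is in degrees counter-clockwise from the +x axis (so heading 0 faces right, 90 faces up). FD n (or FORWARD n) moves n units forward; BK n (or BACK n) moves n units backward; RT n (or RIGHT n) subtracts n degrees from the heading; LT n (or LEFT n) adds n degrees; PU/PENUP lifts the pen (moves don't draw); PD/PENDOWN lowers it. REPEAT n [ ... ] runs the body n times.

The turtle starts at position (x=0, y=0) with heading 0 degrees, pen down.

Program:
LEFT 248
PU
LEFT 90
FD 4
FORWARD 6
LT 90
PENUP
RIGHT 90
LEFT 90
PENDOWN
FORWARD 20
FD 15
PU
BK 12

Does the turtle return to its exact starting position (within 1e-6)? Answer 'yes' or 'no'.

Answer: no

Derivation:
Executing turtle program step by step:
Start: pos=(0,0), heading=0, pen down
LT 248: heading 0 -> 248
PU: pen up
LT 90: heading 248 -> 338
FD 4: (0,0) -> (3.709,-1.498) [heading=338, move]
FD 6: (3.709,-1.498) -> (9.272,-3.746) [heading=338, move]
LT 90: heading 338 -> 68
PU: pen up
RT 90: heading 68 -> 338
LT 90: heading 338 -> 68
PD: pen down
FD 20: (9.272,-3.746) -> (16.764,14.798) [heading=68, draw]
FD 15: (16.764,14.798) -> (22.383,28.705) [heading=68, draw]
PU: pen up
BK 12: (22.383,28.705) -> (17.888,17.579) [heading=68, move]
Final: pos=(17.888,17.579), heading=68, 2 segment(s) drawn

Start position: (0, 0)
Final position: (17.888, 17.579)
Distance = 25.08; >= 1e-6 -> NOT closed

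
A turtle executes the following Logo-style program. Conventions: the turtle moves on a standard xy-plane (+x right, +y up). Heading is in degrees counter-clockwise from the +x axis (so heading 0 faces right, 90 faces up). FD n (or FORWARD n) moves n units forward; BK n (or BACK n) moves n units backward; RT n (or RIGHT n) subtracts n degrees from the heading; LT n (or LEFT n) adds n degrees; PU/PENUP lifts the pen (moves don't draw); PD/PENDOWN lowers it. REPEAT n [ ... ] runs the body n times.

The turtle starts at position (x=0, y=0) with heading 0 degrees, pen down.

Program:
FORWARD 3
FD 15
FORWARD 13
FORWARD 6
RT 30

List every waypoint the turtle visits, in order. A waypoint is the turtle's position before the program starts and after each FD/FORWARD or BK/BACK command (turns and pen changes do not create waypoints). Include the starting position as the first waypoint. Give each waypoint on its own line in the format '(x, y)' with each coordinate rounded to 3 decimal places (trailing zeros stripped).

Answer: (0, 0)
(3, 0)
(18, 0)
(31, 0)
(37, 0)

Derivation:
Executing turtle program step by step:
Start: pos=(0,0), heading=0, pen down
FD 3: (0,0) -> (3,0) [heading=0, draw]
FD 15: (3,0) -> (18,0) [heading=0, draw]
FD 13: (18,0) -> (31,0) [heading=0, draw]
FD 6: (31,0) -> (37,0) [heading=0, draw]
RT 30: heading 0 -> 330
Final: pos=(37,0), heading=330, 4 segment(s) drawn
Waypoints (5 total):
(0, 0)
(3, 0)
(18, 0)
(31, 0)
(37, 0)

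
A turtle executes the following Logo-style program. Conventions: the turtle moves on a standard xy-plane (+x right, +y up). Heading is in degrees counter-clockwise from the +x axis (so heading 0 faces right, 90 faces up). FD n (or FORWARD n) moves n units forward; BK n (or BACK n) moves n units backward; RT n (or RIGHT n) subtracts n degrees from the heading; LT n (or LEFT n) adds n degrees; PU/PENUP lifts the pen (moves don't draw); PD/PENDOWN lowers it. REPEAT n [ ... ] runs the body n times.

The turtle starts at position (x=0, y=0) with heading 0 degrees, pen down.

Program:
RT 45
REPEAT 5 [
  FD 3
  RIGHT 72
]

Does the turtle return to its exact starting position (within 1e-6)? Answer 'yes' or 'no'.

Executing turtle program step by step:
Start: pos=(0,0), heading=0, pen down
RT 45: heading 0 -> 315
REPEAT 5 [
  -- iteration 1/5 --
  FD 3: (0,0) -> (2.121,-2.121) [heading=315, draw]
  RT 72: heading 315 -> 243
  -- iteration 2/5 --
  FD 3: (2.121,-2.121) -> (0.759,-4.794) [heading=243, draw]
  RT 72: heading 243 -> 171
  -- iteration 3/5 --
  FD 3: (0.759,-4.794) -> (-2.204,-4.325) [heading=171, draw]
  RT 72: heading 171 -> 99
  -- iteration 4/5 --
  FD 3: (-2.204,-4.325) -> (-2.673,-1.362) [heading=99, draw]
  RT 72: heading 99 -> 27
  -- iteration 5/5 --
  FD 3: (-2.673,-1.362) -> (0,0) [heading=27, draw]
  RT 72: heading 27 -> 315
]
Final: pos=(0,0), heading=315, 5 segment(s) drawn

Start position: (0, 0)
Final position: (0, 0)
Distance = 0; < 1e-6 -> CLOSED

Answer: yes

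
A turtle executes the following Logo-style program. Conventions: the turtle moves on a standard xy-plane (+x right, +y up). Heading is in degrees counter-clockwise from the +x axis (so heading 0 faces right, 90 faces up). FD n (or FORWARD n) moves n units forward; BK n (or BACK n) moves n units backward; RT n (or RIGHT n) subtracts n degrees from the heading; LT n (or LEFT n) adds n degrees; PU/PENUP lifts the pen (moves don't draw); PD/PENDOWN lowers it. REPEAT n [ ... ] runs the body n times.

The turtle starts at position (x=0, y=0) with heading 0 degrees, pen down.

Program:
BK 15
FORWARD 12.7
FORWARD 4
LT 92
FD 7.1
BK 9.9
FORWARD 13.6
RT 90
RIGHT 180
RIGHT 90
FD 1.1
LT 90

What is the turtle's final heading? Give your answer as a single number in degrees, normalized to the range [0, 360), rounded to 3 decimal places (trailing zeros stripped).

Answer: 182

Derivation:
Executing turtle program step by step:
Start: pos=(0,0), heading=0, pen down
BK 15: (0,0) -> (-15,0) [heading=0, draw]
FD 12.7: (-15,0) -> (-2.3,0) [heading=0, draw]
FD 4: (-2.3,0) -> (1.7,0) [heading=0, draw]
LT 92: heading 0 -> 92
FD 7.1: (1.7,0) -> (1.452,7.096) [heading=92, draw]
BK 9.9: (1.452,7.096) -> (1.798,-2.798) [heading=92, draw]
FD 13.6: (1.798,-2.798) -> (1.323,10.793) [heading=92, draw]
RT 90: heading 92 -> 2
RT 180: heading 2 -> 182
RT 90: heading 182 -> 92
FD 1.1: (1.323,10.793) -> (1.285,11.893) [heading=92, draw]
LT 90: heading 92 -> 182
Final: pos=(1.285,11.893), heading=182, 7 segment(s) drawn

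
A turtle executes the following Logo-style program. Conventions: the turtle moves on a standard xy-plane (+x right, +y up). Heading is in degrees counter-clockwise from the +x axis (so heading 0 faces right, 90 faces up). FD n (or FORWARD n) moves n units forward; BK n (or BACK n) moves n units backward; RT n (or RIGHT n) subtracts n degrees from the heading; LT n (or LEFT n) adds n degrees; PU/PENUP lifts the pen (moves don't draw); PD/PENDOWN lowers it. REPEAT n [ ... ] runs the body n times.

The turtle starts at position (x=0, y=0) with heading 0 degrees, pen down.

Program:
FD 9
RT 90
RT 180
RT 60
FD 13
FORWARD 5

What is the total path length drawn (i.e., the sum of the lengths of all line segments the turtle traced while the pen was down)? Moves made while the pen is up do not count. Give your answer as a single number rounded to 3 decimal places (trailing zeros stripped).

Answer: 27

Derivation:
Executing turtle program step by step:
Start: pos=(0,0), heading=0, pen down
FD 9: (0,0) -> (9,0) [heading=0, draw]
RT 90: heading 0 -> 270
RT 180: heading 270 -> 90
RT 60: heading 90 -> 30
FD 13: (9,0) -> (20.258,6.5) [heading=30, draw]
FD 5: (20.258,6.5) -> (24.588,9) [heading=30, draw]
Final: pos=(24.588,9), heading=30, 3 segment(s) drawn

Segment lengths:
  seg 1: (0,0) -> (9,0), length = 9
  seg 2: (9,0) -> (20.258,6.5), length = 13
  seg 3: (20.258,6.5) -> (24.588,9), length = 5
Total = 27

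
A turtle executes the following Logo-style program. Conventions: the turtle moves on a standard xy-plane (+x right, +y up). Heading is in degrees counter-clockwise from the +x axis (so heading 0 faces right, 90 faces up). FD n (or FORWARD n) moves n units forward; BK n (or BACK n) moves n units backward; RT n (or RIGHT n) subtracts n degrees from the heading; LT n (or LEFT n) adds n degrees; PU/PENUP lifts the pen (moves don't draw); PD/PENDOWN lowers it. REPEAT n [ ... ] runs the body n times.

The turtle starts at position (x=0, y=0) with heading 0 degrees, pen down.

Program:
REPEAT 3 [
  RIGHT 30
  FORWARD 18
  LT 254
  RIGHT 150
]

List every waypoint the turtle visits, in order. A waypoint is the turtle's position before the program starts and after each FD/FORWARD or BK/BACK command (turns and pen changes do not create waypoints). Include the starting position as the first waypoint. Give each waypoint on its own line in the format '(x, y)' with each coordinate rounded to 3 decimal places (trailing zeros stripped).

Answer: (0, 0)
(15.588, -9)
(28.537, 3.504)
(20.086, 19.397)

Derivation:
Executing turtle program step by step:
Start: pos=(0,0), heading=0, pen down
REPEAT 3 [
  -- iteration 1/3 --
  RT 30: heading 0 -> 330
  FD 18: (0,0) -> (15.588,-9) [heading=330, draw]
  LT 254: heading 330 -> 224
  RT 150: heading 224 -> 74
  -- iteration 2/3 --
  RT 30: heading 74 -> 44
  FD 18: (15.588,-9) -> (28.537,3.504) [heading=44, draw]
  LT 254: heading 44 -> 298
  RT 150: heading 298 -> 148
  -- iteration 3/3 --
  RT 30: heading 148 -> 118
  FD 18: (28.537,3.504) -> (20.086,19.397) [heading=118, draw]
  LT 254: heading 118 -> 12
  RT 150: heading 12 -> 222
]
Final: pos=(20.086,19.397), heading=222, 3 segment(s) drawn
Waypoints (4 total):
(0, 0)
(15.588, -9)
(28.537, 3.504)
(20.086, 19.397)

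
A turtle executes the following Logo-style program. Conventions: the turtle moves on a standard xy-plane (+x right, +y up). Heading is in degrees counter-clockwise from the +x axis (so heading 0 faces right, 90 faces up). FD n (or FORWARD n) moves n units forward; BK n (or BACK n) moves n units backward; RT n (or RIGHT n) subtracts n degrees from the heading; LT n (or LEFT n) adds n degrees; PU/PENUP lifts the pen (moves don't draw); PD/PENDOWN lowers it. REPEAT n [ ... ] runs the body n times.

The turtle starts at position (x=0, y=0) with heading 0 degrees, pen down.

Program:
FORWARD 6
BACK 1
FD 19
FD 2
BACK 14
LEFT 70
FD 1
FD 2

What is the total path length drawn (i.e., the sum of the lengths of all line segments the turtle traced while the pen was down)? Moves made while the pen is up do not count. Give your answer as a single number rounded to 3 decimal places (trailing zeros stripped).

Answer: 45

Derivation:
Executing turtle program step by step:
Start: pos=(0,0), heading=0, pen down
FD 6: (0,0) -> (6,0) [heading=0, draw]
BK 1: (6,0) -> (5,0) [heading=0, draw]
FD 19: (5,0) -> (24,0) [heading=0, draw]
FD 2: (24,0) -> (26,0) [heading=0, draw]
BK 14: (26,0) -> (12,0) [heading=0, draw]
LT 70: heading 0 -> 70
FD 1: (12,0) -> (12.342,0.94) [heading=70, draw]
FD 2: (12.342,0.94) -> (13.026,2.819) [heading=70, draw]
Final: pos=(13.026,2.819), heading=70, 7 segment(s) drawn

Segment lengths:
  seg 1: (0,0) -> (6,0), length = 6
  seg 2: (6,0) -> (5,0), length = 1
  seg 3: (5,0) -> (24,0), length = 19
  seg 4: (24,0) -> (26,0), length = 2
  seg 5: (26,0) -> (12,0), length = 14
  seg 6: (12,0) -> (12.342,0.94), length = 1
  seg 7: (12.342,0.94) -> (13.026,2.819), length = 2
Total = 45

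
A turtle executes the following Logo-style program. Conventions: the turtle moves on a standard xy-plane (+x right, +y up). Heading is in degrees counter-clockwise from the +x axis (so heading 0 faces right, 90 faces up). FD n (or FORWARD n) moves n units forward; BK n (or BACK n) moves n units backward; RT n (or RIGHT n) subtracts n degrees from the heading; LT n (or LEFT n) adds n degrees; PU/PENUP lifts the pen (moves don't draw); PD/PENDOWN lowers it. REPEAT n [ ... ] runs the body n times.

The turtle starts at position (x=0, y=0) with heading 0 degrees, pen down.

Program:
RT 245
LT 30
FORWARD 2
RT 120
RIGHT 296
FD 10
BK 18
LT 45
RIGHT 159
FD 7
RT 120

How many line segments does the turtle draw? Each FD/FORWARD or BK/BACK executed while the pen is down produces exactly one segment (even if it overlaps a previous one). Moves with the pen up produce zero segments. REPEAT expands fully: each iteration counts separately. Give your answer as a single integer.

Executing turtle program step by step:
Start: pos=(0,0), heading=0, pen down
RT 245: heading 0 -> 115
LT 30: heading 115 -> 145
FD 2: (0,0) -> (-1.638,1.147) [heading=145, draw]
RT 120: heading 145 -> 25
RT 296: heading 25 -> 89
FD 10: (-1.638,1.147) -> (-1.464,11.146) [heading=89, draw]
BK 18: (-1.464,11.146) -> (-1.778,-6.852) [heading=89, draw]
LT 45: heading 89 -> 134
RT 159: heading 134 -> 335
FD 7: (-1.778,-6.852) -> (4.566,-9.81) [heading=335, draw]
RT 120: heading 335 -> 215
Final: pos=(4.566,-9.81), heading=215, 4 segment(s) drawn
Segments drawn: 4

Answer: 4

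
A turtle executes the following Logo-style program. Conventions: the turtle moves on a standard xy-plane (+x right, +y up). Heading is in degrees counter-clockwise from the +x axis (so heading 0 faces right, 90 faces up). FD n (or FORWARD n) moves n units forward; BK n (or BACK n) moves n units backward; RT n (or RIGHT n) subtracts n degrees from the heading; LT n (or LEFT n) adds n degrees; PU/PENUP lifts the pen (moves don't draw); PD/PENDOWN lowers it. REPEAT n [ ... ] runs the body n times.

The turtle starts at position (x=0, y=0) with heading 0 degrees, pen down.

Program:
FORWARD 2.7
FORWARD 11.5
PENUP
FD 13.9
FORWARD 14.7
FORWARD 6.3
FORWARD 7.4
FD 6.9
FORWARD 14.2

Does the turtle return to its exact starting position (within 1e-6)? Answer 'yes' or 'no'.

Answer: no

Derivation:
Executing turtle program step by step:
Start: pos=(0,0), heading=0, pen down
FD 2.7: (0,0) -> (2.7,0) [heading=0, draw]
FD 11.5: (2.7,0) -> (14.2,0) [heading=0, draw]
PU: pen up
FD 13.9: (14.2,0) -> (28.1,0) [heading=0, move]
FD 14.7: (28.1,0) -> (42.8,0) [heading=0, move]
FD 6.3: (42.8,0) -> (49.1,0) [heading=0, move]
FD 7.4: (49.1,0) -> (56.5,0) [heading=0, move]
FD 6.9: (56.5,0) -> (63.4,0) [heading=0, move]
FD 14.2: (63.4,0) -> (77.6,0) [heading=0, move]
Final: pos=(77.6,0), heading=0, 2 segment(s) drawn

Start position: (0, 0)
Final position: (77.6, 0)
Distance = 77.6; >= 1e-6 -> NOT closed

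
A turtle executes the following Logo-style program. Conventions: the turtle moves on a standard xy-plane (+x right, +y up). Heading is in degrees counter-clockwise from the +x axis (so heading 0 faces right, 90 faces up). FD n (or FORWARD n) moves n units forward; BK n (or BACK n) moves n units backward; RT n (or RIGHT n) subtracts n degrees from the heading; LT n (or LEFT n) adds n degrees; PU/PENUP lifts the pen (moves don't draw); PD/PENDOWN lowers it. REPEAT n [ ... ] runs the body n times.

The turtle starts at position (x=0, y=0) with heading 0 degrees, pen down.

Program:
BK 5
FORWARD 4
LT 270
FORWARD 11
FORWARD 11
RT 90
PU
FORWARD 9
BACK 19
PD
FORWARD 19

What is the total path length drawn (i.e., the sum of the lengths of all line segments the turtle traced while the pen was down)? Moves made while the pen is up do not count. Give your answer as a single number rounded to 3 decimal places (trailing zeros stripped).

Answer: 50

Derivation:
Executing turtle program step by step:
Start: pos=(0,0), heading=0, pen down
BK 5: (0,0) -> (-5,0) [heading=0, draw]
FD 4: (-5,0) -> (-1,0) [heading=0, draw]
LT 270: heading 0 -> 270
FD 11: (-1,0) -> (-1,-11) [heading=270, draw]
FD 11: (-1,-11) -> (-1,-22) [heading=270, draw]
RT 90: heading 270 -> 180
PU: pen up
FD 9: (-1,-22) -> (-10,-22) [heading=180, move]
BK 19: (-10,-22) -> (9,-22) [heading=180, move]
PD: pen down
FD 19: (9,-22) -> (-10,-22) [heading=180, draw]
Final: pos=(-10,-22), heading=180, 5 segment(s) drawn

Segment lengths:
  seg 1: (0,0) -> (-5,0), length = 5
  seg 2: (-5,0) -> (-1,0), length = 4
  seg 3: (-1,0) -> (-1,-11), length = 11
  seg 4: (-1,-11) -> (-1,-22), length = 11
  seg 5: (9,-22) -> (-10,-22), length = 19
Total = 50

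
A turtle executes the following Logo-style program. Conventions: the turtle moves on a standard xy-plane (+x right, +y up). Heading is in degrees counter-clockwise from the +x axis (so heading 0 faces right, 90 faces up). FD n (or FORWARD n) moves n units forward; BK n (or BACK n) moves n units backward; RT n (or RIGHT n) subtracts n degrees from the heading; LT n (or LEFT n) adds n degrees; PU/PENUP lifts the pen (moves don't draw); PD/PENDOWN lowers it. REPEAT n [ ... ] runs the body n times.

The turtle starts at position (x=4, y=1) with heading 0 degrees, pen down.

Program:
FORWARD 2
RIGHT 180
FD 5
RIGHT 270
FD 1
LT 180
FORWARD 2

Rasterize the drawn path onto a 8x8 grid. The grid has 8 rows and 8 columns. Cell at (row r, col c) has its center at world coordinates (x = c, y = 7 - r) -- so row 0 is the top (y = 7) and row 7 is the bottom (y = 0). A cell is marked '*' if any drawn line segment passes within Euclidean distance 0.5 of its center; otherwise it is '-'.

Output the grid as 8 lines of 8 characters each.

Answer: --------
--------
--------
--------
--------
-*------
-******-
-*------

Derivation:
Segment 0: (4,1) -> (6,1)
Segment 1: (6,1) -> (1,1)
Segment 2: (1,1) -> (1,-0)
Segment 3: (1,-0) -> (1,2)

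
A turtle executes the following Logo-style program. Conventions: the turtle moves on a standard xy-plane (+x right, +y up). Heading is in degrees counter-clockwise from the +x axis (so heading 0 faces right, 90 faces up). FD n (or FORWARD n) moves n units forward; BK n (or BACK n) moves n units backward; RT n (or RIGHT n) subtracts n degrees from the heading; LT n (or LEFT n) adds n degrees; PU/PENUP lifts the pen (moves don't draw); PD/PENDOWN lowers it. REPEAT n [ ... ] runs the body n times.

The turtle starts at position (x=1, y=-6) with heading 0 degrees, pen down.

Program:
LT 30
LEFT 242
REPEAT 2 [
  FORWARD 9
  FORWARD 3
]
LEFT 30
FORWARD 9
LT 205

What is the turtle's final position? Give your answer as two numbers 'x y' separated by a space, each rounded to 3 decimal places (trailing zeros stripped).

Executing turtle program step by step:
Start: pos=(1,-6), heading=0, pen down
LT 30: heading 0 -> 30
LT 242: heading 30 -> 272
REPEAT 2 [
  -- iteration 1/2 --
  FD 9: (1,-6) -> (1.314,-14.995) [heading=272, draw]
  FD 3: (1.314,-14.995) -> (1.419,-17.993) [heading=272, draw]
  -- iteration 2/2 --
  FD 9: (1.419,-17.993) -> (1.733,-26.987) [heading=272, draw]
  FD 3: (1.733,-26.987) -> (1.838,-29.985) [heading=272, draw]
]
LT 30: heading 272 -> 302
FD 9: (1.838,-29.985) -> (6.607,-37.618) [heading=302, draw]
LT 205: heading 302 -> 147
Final: pos=(6.607,-37.618), heading=147, 5 segment(s) drawn

Answer: 6.607 -37.618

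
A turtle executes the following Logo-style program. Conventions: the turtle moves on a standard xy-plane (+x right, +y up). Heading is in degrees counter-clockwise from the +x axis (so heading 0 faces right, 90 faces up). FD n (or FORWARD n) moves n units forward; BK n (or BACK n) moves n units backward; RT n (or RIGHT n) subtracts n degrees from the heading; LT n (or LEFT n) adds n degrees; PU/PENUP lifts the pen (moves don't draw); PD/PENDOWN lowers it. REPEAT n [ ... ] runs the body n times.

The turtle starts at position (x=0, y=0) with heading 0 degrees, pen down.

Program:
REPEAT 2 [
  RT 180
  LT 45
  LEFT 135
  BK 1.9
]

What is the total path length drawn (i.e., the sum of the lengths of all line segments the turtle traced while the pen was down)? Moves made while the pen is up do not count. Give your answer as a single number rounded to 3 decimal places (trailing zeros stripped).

Executing turtle program step by step:
Start: pos=(0,0), heading=0, pen down
REPEAT 2 [
  -- iteration 1/2 --
  RT 180: heading 0 -> 180
  LT 45: heading 180 -> 225
  LT 135: heading 225 -> 0
  BK 1.9: (0,0) -> (-1.9,0) [heading=0, draw]
  -- iteration 2/2 --
  RT 180: heading 0 -> 180
  LT 45: heading 180 -> 225
  LT 135: heading 225 -> 0
  BK 1.9: (-1.9,0) -> (-3.8,0) [heading=0, draw]
]
Final: pos=(-3.8,0), heading=0, 2 segment(s) drawn

Segment lengths:
  seg 1: (0,0) -> (-1.9,0), length = 1.9
  seg 2: (-1.9,0) -> (-3.8,0), length = 1.9
Total = 3.8

Answer: 3.8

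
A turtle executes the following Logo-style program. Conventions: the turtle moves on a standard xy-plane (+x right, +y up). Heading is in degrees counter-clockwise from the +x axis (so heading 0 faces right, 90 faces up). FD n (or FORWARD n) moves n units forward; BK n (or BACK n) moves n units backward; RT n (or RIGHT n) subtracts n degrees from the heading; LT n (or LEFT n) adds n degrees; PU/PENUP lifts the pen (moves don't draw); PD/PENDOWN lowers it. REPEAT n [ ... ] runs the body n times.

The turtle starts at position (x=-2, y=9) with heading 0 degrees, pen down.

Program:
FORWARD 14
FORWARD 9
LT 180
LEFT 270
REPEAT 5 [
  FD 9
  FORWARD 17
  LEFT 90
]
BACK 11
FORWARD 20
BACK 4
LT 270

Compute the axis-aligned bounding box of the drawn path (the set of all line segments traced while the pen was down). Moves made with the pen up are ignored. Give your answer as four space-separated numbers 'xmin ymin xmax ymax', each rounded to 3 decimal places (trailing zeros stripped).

Answer: -5 9 32 35

Derivation:
Executing turtle program step by step:
Start: pos=(-2,9), heading=0, pen down
FD 14: (-2,9) -> (12,9) [heading=0, draw]
FD 9: (12,9) -> (21,9) [heading=0, draw]
LT 180: heading 0 -> 180
LT 270: heading 180 -> 90
REPEAT 5 [
  -- iteration 1/5 --
  FD 9: (21,9) -> (21,18) [heading=90, draw]
  FD 17: (21,18) -> (21,35) [heading=90, draw]
  LT 90: heading 90 -> 180
  -- iteration 2/5 --
  FD 9: (21,35) -> (12,35) [heading=180, draw]
  FD 17: (12,35) -> (-5,35) [heading=180, draw]
  LT 90: heading 180 -> 270
  -- iteration 3/5 --
  FD 9: (-5,35) -> (-5,26) [heading=270, draw]
  FD 17: (-5,26) -> (-5,9) [heading=270, draw]
  LT 90: heading 270 -> 0
  -- iteration 4/5 --
  FD 9: (-5,9) -> (4,9) [heading=0, draw]
  FD 17: (4,9) -> (21,9) [heading=0, draw]
  LT 90: heading 0 -> 90
  -- iteration 5/5 --
  FD 9: (21,9) -> (21,18) [heading=90, draw]
  FD 17: (21,18) -> (21,35) [heading=90, draw]
  LT 90: heading 90 -> 180
]
BK 11: (21,35) -> (32,35) [heading=180, draw]
FD 20: (32,35) -> (12,35) [heading=180, draw]
BK 4: (12,35) -> (16,35) [heading=180, draw]
LT 270: heading 180 -> 90
Final: pos=(16,35), heading=90, 15 segment(s) drawn

Segment endpoints: x in {-5, -5, -5, -2, 4, 12, 12, 12, 16, 21, 21, 21, 21, 21, 32}, y in {9, 9, 9, 9, 18, 18, 26, 35, 35, 35, 35}
xmin=-5, ymin=9, xmax=32, ymax=35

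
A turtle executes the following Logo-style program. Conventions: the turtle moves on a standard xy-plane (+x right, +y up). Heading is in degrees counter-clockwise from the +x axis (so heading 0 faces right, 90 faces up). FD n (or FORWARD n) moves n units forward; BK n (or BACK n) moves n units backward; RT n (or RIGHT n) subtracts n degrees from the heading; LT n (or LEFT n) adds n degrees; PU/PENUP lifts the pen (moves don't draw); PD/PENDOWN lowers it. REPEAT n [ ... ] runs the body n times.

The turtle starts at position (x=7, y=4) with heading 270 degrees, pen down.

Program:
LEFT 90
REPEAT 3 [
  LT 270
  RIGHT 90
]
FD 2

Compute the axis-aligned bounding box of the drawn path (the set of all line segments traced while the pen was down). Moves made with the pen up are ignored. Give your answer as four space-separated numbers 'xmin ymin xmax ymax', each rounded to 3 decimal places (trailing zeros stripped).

Executing turtle program step by step:
Start: pos=(7,4), heading=270, pen down
LT 90: heading 270 -> 0
REPEAT 3 [
  -- iteration 1/3 --
  LT 270: heading 0 -> 270
  RT 90: heading 270 -> 180
  -- iteration 2/3 --
  LT 270: heading 180 -> 90
  RT 90: heading 90 -> 0
  -- iteration 3/3 --
  LT 270: heading 0 -> 270
  RT 90: heading 270 -> 180
]
FD 2: (7,4) -> (5,4) [heading=180, draw]
Final: pos=(5,4), heading=180, 1 segment(s) drawn

Segment endpoints: x in {5, 7}, y in {4, 4}
xmin=5, ymin=4, xmax=7, ymax=4

Answer: 5 4 7 4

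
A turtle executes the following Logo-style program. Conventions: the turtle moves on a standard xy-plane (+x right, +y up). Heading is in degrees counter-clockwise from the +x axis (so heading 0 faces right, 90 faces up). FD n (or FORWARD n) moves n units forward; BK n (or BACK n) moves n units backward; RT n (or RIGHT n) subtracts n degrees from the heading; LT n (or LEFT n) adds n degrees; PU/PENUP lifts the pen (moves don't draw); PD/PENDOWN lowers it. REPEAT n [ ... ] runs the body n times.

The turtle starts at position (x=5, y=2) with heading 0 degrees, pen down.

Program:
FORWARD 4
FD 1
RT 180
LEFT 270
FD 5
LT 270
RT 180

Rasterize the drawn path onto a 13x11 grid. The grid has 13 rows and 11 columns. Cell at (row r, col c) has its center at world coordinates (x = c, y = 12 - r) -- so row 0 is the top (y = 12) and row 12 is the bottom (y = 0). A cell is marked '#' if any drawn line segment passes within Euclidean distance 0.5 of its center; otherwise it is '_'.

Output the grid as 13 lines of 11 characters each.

Segment 0: (5,2) -> (9,2)
Segment 1: (9,2) -> (10,2)
Segment 2: (10,2) -> (10,7)

Answer: ___________
___________
___________
___________
___________
__________#
__________#
__________#
__________#
__________#
_____######
___________
___________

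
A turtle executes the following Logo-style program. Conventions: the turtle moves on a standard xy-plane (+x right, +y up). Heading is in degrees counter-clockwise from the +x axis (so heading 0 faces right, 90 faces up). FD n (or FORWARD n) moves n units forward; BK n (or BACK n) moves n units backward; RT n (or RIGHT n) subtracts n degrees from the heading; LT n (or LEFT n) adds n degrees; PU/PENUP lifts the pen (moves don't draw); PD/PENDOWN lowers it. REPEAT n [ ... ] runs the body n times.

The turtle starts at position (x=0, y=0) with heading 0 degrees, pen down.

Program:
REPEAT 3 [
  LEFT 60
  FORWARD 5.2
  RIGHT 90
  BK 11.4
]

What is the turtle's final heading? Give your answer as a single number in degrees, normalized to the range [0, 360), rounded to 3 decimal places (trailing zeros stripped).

Executing turtle program step by step:
Start: pos=(0,0), heading=0, pen down
REPEAT 3 [
  -- iteration 1/3 --
  LT 60: heading 0 -> 60
  FD 5.2: (0,0) -> (2.6,4.503) [heading=60, draw]
  RT 90: heading 60 -> 330
  BK 11.4: (2.6,4.503) -> (-7.273,10.203) [heading=330, draw]
  -- iteration 2/3 --
  LT 60: heading 330 -> 30
  FD 5.2: (-7.273,10.203) -> (-2.769,12.803) [heading=30, draw]
  RT 90: heading 30 -> 300
  BK 11.4: (-2.769,12.803) -> (-8.469,22.676) [heading=300, draw]
  -- iteration 3/3 --
  LT 60: heading 300 -> 0
  FD 5.2: (-8.469,22.676) -> (-3.269,22.676) [heading=0, draw]
  RT 90: heading 0 -> 270
  BK 11.4: (-3.269,22.676) -> (-3.269,34.076) [heading=270, draw]
]
Final: pos=(-3.269,34.076), heading=270, 6 segment(s) drawn

Answer: 270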